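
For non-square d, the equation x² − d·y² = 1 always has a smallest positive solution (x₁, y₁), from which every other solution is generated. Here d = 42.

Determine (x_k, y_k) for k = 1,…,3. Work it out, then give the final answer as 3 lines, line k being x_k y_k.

√42 = [6; 2,12, …], period ℓ=2 (even) → k=1
k=0  a_k=6  p_k/q_k = 6/1
k=1  a_k=2  p_k/q_k = 13/2
fundamental: x₁=13, y₁=2  (since 169 − 42·4 = 1)
(13+2√42)^2 = 337 + 52√42
(13+2√42)^3 = 8749 + 1350√42

13 2
337 52
8749 1350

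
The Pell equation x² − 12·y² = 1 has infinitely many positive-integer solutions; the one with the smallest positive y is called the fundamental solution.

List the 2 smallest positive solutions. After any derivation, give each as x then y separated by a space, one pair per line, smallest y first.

7 2
97 28

√12 = [3; 2,6, …], period ℓ=2 (even) → k=1
a_0=3:  p_0=3·1+0=3,  q_0=3·0+1=1
a_1=2:  p_1=2·3+1=7,  q_1=2·1+0=2
→ (7, 2).  Check: 7²=49, 12·2²=48, difference 1.
(7+2√12)^2 = 97 + 28√12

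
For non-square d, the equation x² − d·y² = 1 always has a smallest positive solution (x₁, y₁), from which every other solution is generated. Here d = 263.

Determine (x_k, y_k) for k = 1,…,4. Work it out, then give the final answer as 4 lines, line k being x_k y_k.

d=263: √d = [16; 4,1,1,1,1,15,1,1,1,1,4,32] (ℓ=12, even), read p_11/q_11
i=0: a=16 ⇒ p=16, q=1
…
i=3: a=1 ⇒ p=146, q=9
i=4: a=1 ⇒ p=227, q=14
…
i=7: a=1 ⇒ p=6195, q=382
…
i=10: a=1 ⇒ p=30229, q=1864
i=11: a=4 ⇒ p=139128, q=8579
→ (139128, 8579).  Check: 139128²=19356600384, 263·8579²=19356600383, difference 1.
(139128+8579√263)^2 = 38713200767 + 2387158224√263
(139128+8579√263)^3 = 10772180392483224 + 664241098768765√263
(139128+8579√263)^4 = 2997423827252098776577 + 184829071176614315616√263

139128 8579
38713200767 2387158224
10772180392483224 664241098768765
2997423827252098776577 184829071176614315616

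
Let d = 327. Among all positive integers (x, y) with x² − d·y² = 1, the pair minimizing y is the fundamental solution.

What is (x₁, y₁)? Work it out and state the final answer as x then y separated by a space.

√327 = [18; 12,36, …], period ℓ=2 (even) → k=1
k=0  a_k=18  p_k/q_k = 18/1
k=1  a_k=12  p_k/q_k = 217/12
(x₁, y₁) = (217, 12);  217² − 327·12² = 1 ✓

217 12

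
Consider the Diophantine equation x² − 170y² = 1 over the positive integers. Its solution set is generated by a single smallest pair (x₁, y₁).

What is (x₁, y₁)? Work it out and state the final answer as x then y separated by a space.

339 26

√170 = [13; 26, …], period ℓ=1 (odd) → k=1
step 0: (13, 1)  from 13·(1,0) + (0,1)
step 1: (339, 26)  from 26·(13,1) + (1,0)
(x₁, y₁) = (339, 26);  339² − 170·26² = 1 ✓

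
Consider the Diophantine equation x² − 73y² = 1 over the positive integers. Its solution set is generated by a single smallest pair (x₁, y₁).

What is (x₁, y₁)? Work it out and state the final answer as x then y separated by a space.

2281249 267000

√73 = [8; 1,1,5,5,1,1,16, …], period ℓ=7 (odd) → k=13
step 0: (8, 1)  from 8·(1,0) + (0,1)
step 1: (9, 1)  from 1·(8,1) + (1,0)
…
step 4: (487, 57)  from 5·(94,11) + (17,2)
…
step 6: (1068, 125)  from 1·(581,68) + (487,57)
step 7: (17669, 2068)  from 16·(1068,125) + (581,68)
…
step 9: (36406, 4261)  from 1·(18737,2193) + (17669,2068)
step 10: (200767, 23498)  from 5·(36406,4261) + (18737,2193)
step 11: (1040241, 121751)  from 5·(200767,23498) + (36406,4261)
step 12: (1241008, 145249)  from 1·(1040241,121751) + (200767,23498)
step 13: (2281249, 267000)  from 1·(1241008,145249) + (1040241,121751)
(x₁, y₁) = (2281249, 267000);  2281249² − 73·267000² = 1 ✓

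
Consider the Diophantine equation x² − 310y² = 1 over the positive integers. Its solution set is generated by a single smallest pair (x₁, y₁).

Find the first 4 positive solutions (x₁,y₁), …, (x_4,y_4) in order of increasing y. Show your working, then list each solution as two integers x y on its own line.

√310 = [17; 1,1,1,1,5,…,1,1,34, …], period ℓ=16 (even) → k=15
step 0: (17, 1)  from 17·(1,0) + (0,1)
step 1: (18, 1)  from 1·(17,1) + (1,0)
step 2: (35, 2)  from 1·(18,1) + (17,1)
…
step 4: (88, 5)  from 1·(53,3) + (35,2)
step 5: (493, 28)  from 5·(88,5) + (53,3)
…
step 7: (2060, 117)  from 1·(1567,89) + (493,28)
…
step 10: (28928, 1643)  from 3·(7747,440) + (5687,323)
step 11: (152387, 8655)  from 5·(28928,1643) + (7747,440)
…
step 13: (333702, 18953)  from 1·(181315,10298) + (152387,8655)
step 14: (515017, 29251)  from 1·(333702,18953) + (181315,10298)
step 15: (848719, 48204)  from 1·(515017,29251) + (333702,18953)
(x₁, y₁) = (848719, 48204);  848719² − 310·48204² = 1 ✓
k=2:  x_2 = 848719·848719+310·48204·48204 = 1440647881921,  y_2 = 848719·48204+48204·848719 = 81823301352
k=3:  x_3 = 848719·1440647881921+310·48204·81823301352 = 2445410459391369679,  y_3 = 848719·81823301352+48204·1440647881921 = 138889981000287972
k=4:  x_4 = 848719·2445410459391369679+310·48204·138889981000287972 = 4150932639366927117300481,  y_4 = 848719·138889981000287972+48204·2445410459391369679 = 235757131569084991314384

848719 48204
1440647881921 81823301352
2445410459391369679 138889981000287972
4150932639366927117300481 235757131569084991314384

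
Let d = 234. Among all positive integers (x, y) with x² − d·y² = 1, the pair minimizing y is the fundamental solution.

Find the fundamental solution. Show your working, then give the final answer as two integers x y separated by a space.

√234 → a₀=15, period (3,2,1,2,1,2,3,30); ℓ=8 even so k=7
a_0=15:  p_0=15·1+0=15,  q_0=15·0+1=1
…
a_6=2:  p_6=2·566+413=1545,  q_6=2·37+27=101
a_7=3:  p_7=3·1545+566=5201,  q_7=3·101+37=340
fundamental: x₁=5201, y₁=340  (since 27050401 − 234·115600 = 1)

5201 340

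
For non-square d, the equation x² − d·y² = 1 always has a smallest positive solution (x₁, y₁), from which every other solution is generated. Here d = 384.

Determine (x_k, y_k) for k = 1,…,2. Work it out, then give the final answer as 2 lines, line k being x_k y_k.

4801 245
46099201 2352490

√384 = [19; 1,1,2,9,2,1,1,38, …], period ℓ=8 (even) → k=7
k=0  a_k=19  p_k/q_k = 19/1
…
k=3  a_k=2  p_k/q_k = 98/5
k=4  a_k=9  p_k/q_k = 921/47
k=5  a_k=2  p_k/q_k = 1940/99
k=6  a_k=1  p_k/q_k = 2861/146
k=7  a_k=1  p_k/q_k = 4801/245
(x₁, y₁) = (4801, 245);  4801² − 384·245² = 1 ✓
n=2: (4801,245)∘(4801,245) = (4801·4801+384·245·245, 4801·245+245·4801) = (46099201,2352490)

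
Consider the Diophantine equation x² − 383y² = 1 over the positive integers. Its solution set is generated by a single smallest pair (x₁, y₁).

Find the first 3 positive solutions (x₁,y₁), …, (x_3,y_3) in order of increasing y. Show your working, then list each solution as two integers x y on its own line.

18768 959
704475647 35997024
26443197867024 1351184291905

d=383: √d = [19; 1,1,3,19,3,1,1,38] (ℓ=8, even), read p_7/q_7
step 0: (19, 1)  from 19·(1,0) + (0,1)
step 1: (20, 1)  from 1·(19,1) + (1,0)
step 2: (39, 2)  from 1·(20,1) + (19,1)
…
step 6: (10705, 547)  from 1·(8063,412) + (2642,135)
step 7: (18768, 959)  from 1·(10705,547) + (8063,412)
→ (18768, 959).  Check: 18768²=352237824, 383·959²=352237823, difference 1.
k=2:  x_2 = 18768·18768+383·959·959 = 704475647,  y_2 = 18768·959+959·18768 = 35997024
k=3:  x_3 = 18768·704475647+383·959·35997024 = 26443197867024,  y_3 = 18768·35997024+959·704475647 = 1351184291905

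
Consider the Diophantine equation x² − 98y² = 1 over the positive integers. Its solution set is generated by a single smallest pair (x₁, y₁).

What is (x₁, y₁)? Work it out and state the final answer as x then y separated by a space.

99 10

√98 → a₀=9, period (1,8,1,18); ℓ=4 even so k=3
step 0: (9, 1)  from 9·(1,0) + (0,1)
step 1: (10, 1)  from 1·(9,1) + (1,0)
step 2: (89, 9)  from 8·(10,1) + (9,1)
step 3: (99, 10)  from 1·(89,9) + (10,1)
→ (99, 10).  Check: 99²=9801, 98·10²=9800, difference 1.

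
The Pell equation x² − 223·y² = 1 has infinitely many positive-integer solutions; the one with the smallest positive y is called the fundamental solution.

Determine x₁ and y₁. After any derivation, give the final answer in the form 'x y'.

224 15

d=223: √d = [14; 1,13,1,28] (ℓ=4, even), read p_3/q_3
a_0=14:  p_0=14·1+0=14,  q_0=14·0+1=1
a_1=1:  p_1=1·14+1=15,  q_1=1·1+0=1
a_2=13:  p_2=13·15+14=209,  q_2=13·1+1=14
a_3=1:  p_3=1·209+15=224,  q_3=1·14+1=15
fundamental: x₁=224, y₁=15  (since 50176 − 223·225 = 1)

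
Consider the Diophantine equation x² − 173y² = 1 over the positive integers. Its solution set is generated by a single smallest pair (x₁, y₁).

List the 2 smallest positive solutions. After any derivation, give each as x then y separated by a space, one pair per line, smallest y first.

[13; 6,1,1,6,26] for √173; ℓ=5 ⇒ convergent index 9
i=0: a=13 ⇒ p=13, q=1
i=1: a=6 ⇒ p=79, q=6
i=2: a=1 ⇒ p=92, q=7
…
i=4: a=6 ⇒ p=1118, q=85
i=5: a=26 ⇒ p=29239, q=2223
i=6: a=6 ⇒ p=176552, q=13423
i=7: a=1 ⇒ p=205791, q=15646
i=8: a=1 ⇒ p=382343, q=29069
i=9: a=6 ⇒ p=2499849, q=190060
(x₁, y₁) = (2499849, 190060);  2499849² − 173·190060² = 1 ✓
(x_2, y_2) = (2499849·2499849 + 173·190060·190060, 2499849·190060 + 190060·2499849) = (12498490045601, 950242601880)

2499849 190060
12498490045601 950242601880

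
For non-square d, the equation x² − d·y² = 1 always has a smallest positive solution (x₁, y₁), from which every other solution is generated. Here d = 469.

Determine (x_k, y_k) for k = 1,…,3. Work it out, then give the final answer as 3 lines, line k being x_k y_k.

137215 6336
37655912449 1738788480
10333912053241855 477175722560064

[21; 1,1,1,10,6,10,1,1,1,42] for √469; ℓ=10 ⇒ convergent index 9
a_0=21:  p_0=21·1+0=21,  q_0=21·0+1=1
…
a_4=10:  p_4=10·65+43=693,  q_4=10·3+2=32
a_5=6:  p_5=6·693+65=4223,  q_5=6·32+3=195
…
a_8=1:  p_8=1·47146+42923=90069,  q_8=1·2177+1982=4159
a_9=1:  p_9=1·90069+47146=137215,  q_9=1·4159+2177=6336
(x₁, y₁) = (137215, 6336);  137215² − 469·6336² = 1 ✓
n=2: (137215,6336)∘(137215,6336) = (137215·137215+469·6336·6336, 137215·6336+6336·137215) = (37655912449,1738788480)
n=3: (37655912449,1738788480)∘(137215,6336) = (137215·37655912449+469·6336·1738788480, 137215·1738788480+6336·37655912449) = (10333912053241855,477175722560064)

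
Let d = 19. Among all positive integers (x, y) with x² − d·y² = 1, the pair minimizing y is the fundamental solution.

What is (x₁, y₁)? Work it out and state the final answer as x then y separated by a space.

170 39

√19 → a₀=4, period (2,1,3,1,2,8); ℓ=6 even so k=5
i=0: a=4 ⇒ p=4, q=1
i=1: a=2 ⇒ p=9, q=2
i=2: a=1 ⇒ p=13, q=3
i=3: a=3 ⇒ p=48, q=11
i=4: a=1 ⇒ p=61, q=14
i=5: a=2 ⇒ p=170, q=39
→ (170, 39).  Check: 170²=28900, 19·39²=28899, difference 1.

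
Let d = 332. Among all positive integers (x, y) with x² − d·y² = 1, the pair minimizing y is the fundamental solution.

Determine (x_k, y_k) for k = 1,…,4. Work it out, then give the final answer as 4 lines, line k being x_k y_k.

[18; 4,1,1,8,1,1,4,36] for √332; ℓ=8 ⇒ convergent index 7
i=0: a=18 ⇒ p=18, q=1
i=1: a=4 ⇒ p=73, q=4
i=2: a=1 ⇒ p=91, q=5
i=3: a=1 ⇒ p=164, q=9
…
i=6: a=1 ⇒ p=2970, q=163
i=7: a=4 ⇒ p=13447, q=738
(x₁, y₁) = (13447, 738);  13447² − 332·738² = 1 ✓
n=2: (13447,738)∘(13447,738) = (13447·13447+332·738·738, 13447·738+738·13447) = (361643617,19847772)
n=3: (361643617,19847772)∘(13447,738) = (13447·361643617+332·738·19847772, 13447·19847772+738·361643617) = (9726043422151,533785979430)
n=4: (9726043422151,533785979430)∘(13447,738) = (13447·9726043422151+332·738·533785979430, 13447·533785979430+738·9726043422151) = (261572211433685377,14355640110942648)

13447 738
361643617 19847772
9726043422151 533785979430
261572211433685377 14355640110942648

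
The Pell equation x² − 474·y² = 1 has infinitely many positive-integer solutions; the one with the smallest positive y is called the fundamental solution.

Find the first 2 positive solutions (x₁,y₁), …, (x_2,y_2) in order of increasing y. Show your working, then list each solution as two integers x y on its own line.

193549 8890
74922430801 3441301220

d=474: √d = [21; 1,3,2,1,1,…,3,1,42] (ℓ=14, even), read p_13/q_13
i=0: a=21 ⇒ p=21, q=1
i=1: a=1 ⇒ p=22, q=1
…
i=5: a=1 ⇒ p=479, q=22
…
i=12: a=3 ⇒ p=149331, q=6859
i=13: a=1 ⇒ p=193549, q=8890
→ (193549, 8890).  Check: 193549²=37461215401, 474·8890²=37461215400, difference 1.
(193549+8890√474)^2 = 74922430801 + 3441301220√474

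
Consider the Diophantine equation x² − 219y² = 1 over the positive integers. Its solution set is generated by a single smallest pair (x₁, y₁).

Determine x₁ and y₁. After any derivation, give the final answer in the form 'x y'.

74 5

√219 = [14; 1,3,1,28, …], period ℓ=4 (even) → k=3
step 0: (14, 1)  from 14·(1,0) + (0,1)
step 1: (15, 1)  from 1·(14,1) + (1,0)
step 2: (59, 4)  from 3·(15,1) + (14,1)
step 3: (74, 5)  from 1·(59,4) + (15,1)
→ (74, 5).  Check: 74²=5476, 219·5²=5475, difference 1.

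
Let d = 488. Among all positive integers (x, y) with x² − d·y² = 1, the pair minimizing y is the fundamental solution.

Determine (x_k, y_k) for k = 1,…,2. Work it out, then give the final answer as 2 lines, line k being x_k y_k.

243 11
118097 5346

√488 = [22; 11,44, …], period ℓ=2 (even) → k=1
a_0=22:  p_0=22·1+0=22,  q_0=22·0+1=1
a_1=11:  p_1=11·22+1=243,  q_1=11·1+0=11
→ (243, 11).  Check: 243²=59049, 488·11²=59048, difference 1.
n=2: (243,11)∘(243,11) = (243·243+488·11·11, 243·11+11·243) = (118097,5346)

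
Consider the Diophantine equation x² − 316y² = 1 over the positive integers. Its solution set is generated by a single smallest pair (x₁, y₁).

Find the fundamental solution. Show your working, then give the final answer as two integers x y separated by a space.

√316 = [17; 1,3,2,8,2,3,1,34, …], period ℓ=8 (even) → k=7
a_0=17:  p_0=17·1+0=17,  q_0=17·0+1=1
a_1=1:  p_1=1·17+1=18,  q_1=1·1+0=1
a_2=3:  p_2=3·18+17=71,  q_2=3·1+1=4
a_3=2:  p_3=2·71+18=160,  q_3=2·4+1=9
a_4=8:  p_4=8·160+71=1351,  q_4=8·9+4=76
a_5=2:  p_5=2·1351+160=2862,  q_5=2·76+9=161
a_6=3:  p_6=3·2862+1351=9937,  q_6=3·161+76=559
a_7=1:  p_7=1·9937+2862=12799,  q_7=1·559+161=720
fundamental: x₁=12799, y₁=720  (since 163814401 − 316·518400 = 1)

12799 720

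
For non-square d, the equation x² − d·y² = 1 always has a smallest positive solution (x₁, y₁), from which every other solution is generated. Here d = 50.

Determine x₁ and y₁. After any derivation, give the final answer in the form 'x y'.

[7; 14] for √50; ℓ=1 ⇒ convergent index 1
step 0: (7, 1)  from 7·(1,0) + (0,1)
step 1: (99, 14)  from 14·(7,1) + (1,0)
(x₁, y₁) = (99, 14);  99² − 50·14² = 1 ✓

99 14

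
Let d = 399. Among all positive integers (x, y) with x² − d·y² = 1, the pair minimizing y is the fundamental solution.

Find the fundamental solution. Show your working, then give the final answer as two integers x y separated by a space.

d=399: √d = [19; 1,38] (ℓ=2, even), read p_1/q_1
i=0: a=19 ⇒ p=19, q=1
i=1: a=1 ⇒ p=20, q=1
fundamental: x₁=20, y₁=1  (since 400 − 399·1 = 1)

20 1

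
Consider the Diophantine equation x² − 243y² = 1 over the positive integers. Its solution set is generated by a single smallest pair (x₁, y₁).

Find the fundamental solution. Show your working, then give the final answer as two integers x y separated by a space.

70226 4505

[15; 1,1,2,3,15,3,2,1,1,30] for √243; ℓ=10 ⇒ convergent index 9
k=0  a_k=15  p_k/q_k = 15/1
…
k=5  a_k=15  p_k/q_k = 4053/260
k=6  a_k=3  p_k/q_k = 12424/797
…
k=8  a_k=1  p_k/q_k = 41325/2651
k=9  a_k=1  p_k/q_k = 70226/4505
fundamental: x₁=70226, y₁=4505  (since 4931691076 − 243·20295025 = 1)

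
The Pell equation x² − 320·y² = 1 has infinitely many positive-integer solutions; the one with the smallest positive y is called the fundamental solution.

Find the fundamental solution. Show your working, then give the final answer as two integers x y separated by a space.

d=320: √d = [17; 1,7,1,34] (ℓ=4, even), read p_3/q_3
k=0  a_k=17  p_k/q_k = 17/1
…
k=2  a_k=7  p_k/q_k = 143/8
k=3  a_k=1  p_k/q_k = 161/9
fundamental: x₁=161, y₁=9  (since 25921 − 320·81 = 1)

161 9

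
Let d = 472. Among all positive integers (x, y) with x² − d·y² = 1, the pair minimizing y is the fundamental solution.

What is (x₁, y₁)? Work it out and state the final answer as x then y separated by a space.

[21; 1,2,1,1,1,…,2,1,42] for √472; ℓ=14 ⇒ convergent index 13
a_0=21:  p_0=21·1+0=21,  q_0=21·0+1=1
…
a_2=2:  p_2=2·22+21=65,  q_2=2·1+1=3
a_3=1:  p_3=1·65+22=87,  q_3=1·3+1=4
a_4=1:  p_4=1·87+65=152,  q_4=1·4+3=7
a_5=1:  p_5=1·152+87=239,  q_5=1·7+4=11
a_6=4:  p_6=4·239+152=1108,  q_6=4·11+7=51
…
a_8=4:  p_8=4·5779+1108=24224,  q_8=4·266+51=1115
a_9=1:  p_9=1·24224+5779=30003,  q_9=1·1115+266=1381
…
a_12=2:  p_12=2·84230+54227=222687,  q_12=2·3877+2496=10250
a_13=1:  p_13=1·222687+84230=306917,  q_13=1·10250+3877=14127
(x₁, y₁) = (306917, 14127);  306917² − 472·14127² = 1 ✓

306917 14127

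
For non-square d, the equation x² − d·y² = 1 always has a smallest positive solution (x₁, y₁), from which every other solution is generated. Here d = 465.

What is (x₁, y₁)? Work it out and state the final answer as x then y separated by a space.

√465 → a₀=21, period (1,1,3,2,2,2,3,1,1,42); ℓ=10 even so k=9
k=0  a_k=21  p_k/q_k = 21/1
…
k=2  a_k=1  p_k/q_k = 43/2
…
k=4  a_k=2  p_k/q_k = 345/16
…
k=7  a_k=3  p_k/q_k = 6922/321
k=8  a_k=1  p_k/q_k = 8949/415
k=9  a_k=1  p_k/q_k = 15871/736
fundamental: x₁=15871, y₁=736  (since 251888641 − 465·541696 = 1)

15871 736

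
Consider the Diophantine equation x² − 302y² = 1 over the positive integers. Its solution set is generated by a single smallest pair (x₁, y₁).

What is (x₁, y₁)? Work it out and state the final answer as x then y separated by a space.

d=302: √d = [17; 2,1,1,1,4,…,1,2,34] (ℓ=16, even), read p_15/q_15
a_0=17:  p_0=17·1+0=17,  q_0=17·0+1=1
a_1=2:  p_1=2·17+1=35,  q_1=2·1+0=2
a_2=1:  p_2=1·35+17=52,  q_2=1·2+1=3
a_3=1:  p_3=1·52+35=87,  q_3=1·3+2=5
a_4=1:  p_4=1·87+52=139,  q_4=1·5+3=8
a_5=4:  p_5=4·139+87=643,  q_5=4·8+5=37
a_6=2:  p_6=2·643+139=1425,  q_6=2·37+8=82
a_7=1:  p_7=1·1425+643=2068,  q_7=1·82+37=119
a_8=16:  p_8=16·2068+1425=34513,  q_8=16·119+82=1986
a_9=1:  p_9=1·34513+2068=36581,  q_9=1·1986+119=2105
a_10=2:  p_10=2·36581+34513=107675,  q_10=2·2105+1986=6196
a_11=4:  p_11=4·107675+36581=467281,  q_11=4·6196+2105=26889
a_12=1:  p_12=1·467281+107675=574956,  q_12=1·26889+6196=33085
a_13=1:  p_13=1·574956+467281=1042237,  q_13=1·33085+26889=59974
a_14=1:  p_14=1·1042237+574956=1617193,  q_14=1·59974+33085=93059
a_15=2:  p_15=2·1617193+1042237=4276623,  q_15=2·93059+59974=246092
→ (4276623, 246092).  Check: 4276623²=18289504284129, 302·246092²=18289504284128, difference 1.

4276623 246092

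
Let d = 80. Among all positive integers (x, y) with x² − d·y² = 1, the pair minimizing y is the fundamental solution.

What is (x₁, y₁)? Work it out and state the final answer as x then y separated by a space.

9 1

√80 → a₀=8, period (1,16); ℓ=2 even so k=1
step 0: (8, 1)  from 8·(1,0) + (0,1)
step 1: (9, 1)  from 1·(8,1) + (1,0)
fundamental: x₁=9, y₁=1  (since 81 − 80·1 = 1)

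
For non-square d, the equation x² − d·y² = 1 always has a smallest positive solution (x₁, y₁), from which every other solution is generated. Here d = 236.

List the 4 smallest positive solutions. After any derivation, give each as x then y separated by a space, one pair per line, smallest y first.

561799 36570
631236232801 41089978860
709255768702176199 46168618067101710
796918363201596536611201 51874966922918257173720

d=236: √d = [15; 2,1,3,5,1,6,1,5,3,1,2,30] (ℓ=12, even), read p_11/q_11
a_0=15:  p_0=15·1+0=15,  q_0=15·0+1=1
a_1=2:  p_1=2·15+1=31,  q_1=2·1+0=2
a_2=1:  p_2=1·31+15=46,  q_2=1·2+1=3
…
a_4=5:  p_4=5·169+46=891,  q_4=5·11+3=58
…
a_6=6:  p_6=6·1060+891=7251,  q_6=6·69+58=472
a_7=1:  p_7=1·7251+1060=8311,  q_7=1·472+69=541
a_8=5:  p_8=5·8311+7251=48806,  q_8=5·541+472=3177
…
a_10=1:  p_10=1·154729+48806=203535,  q_10=1·10072+3177=13249
a_11=2:  p_11=2·203535+154729=561799,  q_11=2·13249+10072=36570
(x₁, y₁) = (561799, 36570);  561799² − 236·36570² = 1 ✓
(x_2, y_2) = (561799·561799 + 236·36570·36570, 561799·36570 + 36570·561799) = (631236232801, 41089978860)
(x_3, y_3) = (561799·631236232801 + 236·36570·41089978860, 561799·41089978860 + 36570·631236232801) = (709255768702176199, 46168618067101710)
(x_4, y_4) = (561799·709255768702176199 + 236·36570·46168618067101710, 561799·46168618067101710 + 36570·709255768702176199) = (796918363201596536611201, 51874966922918257173720)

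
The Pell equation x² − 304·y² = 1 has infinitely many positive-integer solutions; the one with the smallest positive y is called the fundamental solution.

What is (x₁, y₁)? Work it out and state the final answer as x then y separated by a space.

57799 3315

√304 = [17; 2,3,2,1,1,1,1,1,2,3,2,34, …], period ℓ=12 (even) → k=11
step 0: (17, 1)  from 17·(1,0) + (0,1)
…
step 8: (2842, 163)  from 1·(1761,101) + (1081,62)
…
step 10: (25177, 1444)  from 3·(7445,427) + (2842,163)
step 11: (57799, 3315)  from 2·(25177,1444) + (7445,427)
→ (57799, 3315).  Check: 57799²=3340724401, 304·3315²=3340724400, difference 1.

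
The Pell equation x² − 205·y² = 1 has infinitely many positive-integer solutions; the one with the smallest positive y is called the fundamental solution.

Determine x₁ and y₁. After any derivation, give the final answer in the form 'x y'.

39689 2772

[14; 3,6,1,4,1,6,3,28] for √205; ℓ=8 ⇒ convergent index 7
k=0  a_k=14  p_k/q_k = 14/1
…
k=2  a_k=6  p_k/q_k = 272/19
…
k=5  a_k=1  p_k/q_k = 1847/129
k=6  a_k=6  p_k/q_k = 12614/881
k=7  a_k=3  p_k/q_k = 39689/2772
→ (39689, 2772).  Check: 39689²=1575216721, 205·2772²=1575216720, difference 1.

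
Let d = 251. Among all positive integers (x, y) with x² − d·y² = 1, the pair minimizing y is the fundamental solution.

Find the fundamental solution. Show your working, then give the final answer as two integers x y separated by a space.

3674890 231957

[15; 1,5,2,1,2,…,5,1,30] for √251; ℓ=14 ⇒ convergent index 13
a_0=15:  p_0=15·1+0=15,  q_0=15·0+1=1
a_1=1:  p_1=1·15+1=16,  q_1=1·1+0=1
…
a_3=2:  p_3=2·95+16=206,  q_3=2·6+1=13
a_4=1:  p_4=1·206+95=301,  q_4=1·13+6=19
a_5=2:  p_5=2·301+206=808,  q_5=2·19+13=51
a_6=2:  p_6=2·808+301=1917,  q_6=2·51+19=121
…
a_9=2:  p_9=2·61043+29563=151649,  q_9=2·3853+1866=9572
…
a_11=2:  p_11=2·212692+151649=577033,  q_11=2·13425+9572=36422
a_12=5:  p_12=5·577033+212692=3097857,  q_12=5·36422+13425=195535
a_13=1:  p_13=1·3097857+577033=3674890,  q_13=1·195535+36422=231957
(x₁, y₁) = (3674890, 231957);  3674890² − 251·231957² = 1 ✓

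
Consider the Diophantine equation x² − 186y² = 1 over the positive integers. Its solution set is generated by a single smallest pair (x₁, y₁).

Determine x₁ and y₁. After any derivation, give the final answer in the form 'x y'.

7501 550

[13; 1,1,1,3,4,3,1,1,1,26] for √186; ℓ=10 ⇒ convergent index 9
a_0=13:  p_0=13·1+0=13,  q_0=13·0+1=1
a_1=1:  p_1=1·13+1=14,  q_1=1·1+0=1
a_2=1:  p_2=1·14+13=27,  q_2=1·1+1=2
a_3=1:  p_3=1·27+14=41,  q_3=1·2+1=3
a_4=3:  p_4=3·41+27=150,  q_4=3·3+2=11
a_5=4:  p_5=4·150+41=641,  q_5=4·11+3=47
…
a_8=1:  p_8=1·2714+2073=4787,  q_8=1·199+152=351
a_9=1:  p_9=1·4787+2714=7501,  q_9=1·351+199=550
fundamental: x₁=7501, y₁=550  (since 56265001 − 186·302500 = 1)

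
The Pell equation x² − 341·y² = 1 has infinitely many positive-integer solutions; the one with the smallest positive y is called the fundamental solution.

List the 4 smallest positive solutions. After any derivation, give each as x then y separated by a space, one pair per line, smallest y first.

10626551 575460
225847172311201 12230310076920
4799952989541519968951 259932027556408030380
102013890481930631287980124801 5524361894723138392975161840

√341 → a₀=18, period (2,6,1,8,2,…,6,2,36); ℓ=14 even so k=13
step 0: (18, 1)  from 18·(1,0) + (0,1)
…
step 3: (277, 15)  from 1·(240,13) + (37,2)
step 4: (2456, 133)  from 8·(277,15) + (240,13)
step 5: (5189, 281)  from 2·(2456,133) + (277,15)
…
step 9: (76727, 4155)  from 2·(28124,1523) + (20479,1109)
…
step 11: (718667, 38918)  from 1·(641940,34763) + (76727,4155)
step 12: (4953942, 268271)  from 6·(718667,38918) + (641940,34763)
step 13: (10626551, 575460)  from 2·(4953942,268271) + (718667,38918)
fundamental: x₁=10626551, y₁=575460  (since 112923586155601 − 341·331154211600 = 1)
n=2: (10626551,575460)∘(10626551,575460) = (10626551·10626551+341·575460·575460, 10626551·575460+575460·10626551) = (225847172311201,12230310076920)
n=3: (225847172311201,12230310076920)∘(10626551,575460) = (10626551·225847172311201+341·575460·12230310076920, 10626551·12230310076920+575460·225847172311201) = (4799952989541519968951,259932027556408030380)
n=4: (4799952989541519968951,259932027556408030380)∘(10626551,575460) = (10626551·4799952989541519968951+341·575460·259932027556408030380, 10626551·259932027556408030380+575460·4799952989541519968951) = (102013890481930631287980124801,5524361894723138392975161840)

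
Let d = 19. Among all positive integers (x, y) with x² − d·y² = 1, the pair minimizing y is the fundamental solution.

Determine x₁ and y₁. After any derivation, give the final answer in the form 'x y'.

170 39

d=19: √d = [4; 2,1,3,1,2,8] (ℓ=6, even), read p_5/q_5
i=0: a=4 ⇒ p=4, q=1
i=1: a=2 ⇒ p=9, q=2
i=2: a=1 ⇒ p=13, q=3
i=3: a=3 ⇒ p=48, q=11
i=4: a=1 ⇒ p=61, q=14
i=5: a=2 ⇒ p=170, q=39
→ (170, 39).  Check: 170²=28900, 19·39²=28899, difference 1.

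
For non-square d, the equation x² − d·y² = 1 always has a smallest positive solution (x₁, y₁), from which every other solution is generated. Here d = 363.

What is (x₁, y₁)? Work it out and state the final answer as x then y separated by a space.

362 19

[19; 19,38] for √363; ℓ=2 ⇒ convergent index 1
step 0: (19, 1)  from 19·(1,0) + (0,1)
step 1: (362, 19)  from 19·(19,1) + (1,0)
fundamental: x₁=362, y₁=19  (since 131044 − 363·361 = 1)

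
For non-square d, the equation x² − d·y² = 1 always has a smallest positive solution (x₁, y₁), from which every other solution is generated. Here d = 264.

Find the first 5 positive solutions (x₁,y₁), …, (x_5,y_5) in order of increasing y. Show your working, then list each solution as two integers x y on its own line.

[16; 4,32] for √264; ℓ=2 ⇒ convergent index 1
k=0  a_k=16  p_k/q_k = 16/1
k=1  a_k=4  p_k/q_k = 65/4
(x₁, y₁) = (65, 4);  65² − 264·4² = 1 ✓
n=2: (65,4)∘(65,4) = (65·65+264·4·4, 65·4+4·65) = (8449,520)
n=3: (8449,520)∘(65,4) = (65·8449+264·4·520, 65·520+4·8449) = (1098305,67596)
n=4: (1098305,67596)∘(65,4) = (65·1098305+264·4·67596, 65·67596+4·1098305) = (142771201,8786960)
n=5: (142771201,8786960)∘(65,4) = (65·142771201+264·4·8786960, 65·8786960+4·142771201) = (18559157825,1142237204)

65 4
8449 520
1098305 67596
142771201 8786960
18559157825 1142237204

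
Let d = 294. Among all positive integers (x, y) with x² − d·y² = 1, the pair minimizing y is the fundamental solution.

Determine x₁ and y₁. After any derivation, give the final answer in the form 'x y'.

4801 280

[17; 6,1,4,1,6,34] for √294; ℓ=6 ⇒ convergent index 5
a_0=17:  p_0=17·1+0=17,  q_0=17·0+1=1
a_1=6:  p_1=6·17+1=103,  q_1=6·1+0=6
a_2=1:  p_2=1·103+17=120,  q_2=1·6+1=7
a_3=4:  p_3=4·120+103=583,  q_3=4·7+6=34
a_4=1:  p_4=1·583+120=703,  q_4=1·34+7=41
a_5=6:  p_5=6·703+583=4801,  q_5=6·41+34=280
→ (4801, 280).  Check: 4801²=23049601, 294·280²=23049600, difference 1.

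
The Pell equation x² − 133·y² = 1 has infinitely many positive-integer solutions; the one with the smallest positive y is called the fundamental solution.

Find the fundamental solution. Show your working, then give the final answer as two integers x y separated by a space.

2588599 224460

d=133: √d = [11; 1,1,7,5,1,…,1,1,22] (ℓ=16, even), read p_15/q_15
k=0  a_k=11  p_k/q_k = 11/1
…
k=2  a_k=1  p_k/q_k = 23/2
…
k=4  a_k=5  p_k/q_k = 888/77
…
k=7  a_k=1  p_k/q_k = 3010/261
…
k=9  a_k=1  p_k/q_k = 10979/952
…
k=14  a_k=1  p_k/q_k = 1378591/119539
k=15  a_k=1  p_k/q_k = 2588599/224460
fundamental: x₁=2588599, y₁=224460  (since 6700844782801 − 133·50382291600 = 1)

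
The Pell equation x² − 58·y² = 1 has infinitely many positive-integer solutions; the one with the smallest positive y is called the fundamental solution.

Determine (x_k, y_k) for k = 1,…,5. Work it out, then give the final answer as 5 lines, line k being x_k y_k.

19603 2574
768555217 100916244
30131975818099 3956522259690
1181354243155834177 155119411612489896
46316174427035658925363 6081611647722756602886

√58 → a₀=7, period (1,1,1,1,1,1,14); ℓ=7 odd so k=13
i=0: a=7 ⇒ p=7, q=1
i=1: a=1 ⇒ p=8, q=1
i=2: a=1 ⇒ p=15, q=2
i=3: a=1 ⇒ p=23, q=3
i=4: a=1 ⇒ p=38, q=5
i=5: a=1 ⇒ p=61, q=8
i=6: a=1 ⇒ p=99, q=13
i=7: a=14 ⇒ p=1447, q=190
i=8: a=1 ⇒ p=1546, q=203
i=9: a=1 ⇒ p=2993, q=393
i=10: a=1 ⇒ p=4539, q=596
i=11: a=1 ⇒ p=7532, q=989
i=12: a=1 ⇒ p=12071, q=1585
i=13: a=1 ⇒ p=19603, q=2574
fundamental: x₁=19603, y₁=2574  (since 384277609 − 58·6625476 = 1)
(x_2, y_2) = (19603·19603 + 58·2574·2574, 19603·2574 + 2574·19603) = (768555217, 100916244)
(x_3, y_3) = (19603·768555217 + 58·2574·100916244, 19603·100916244 + 2574·768555217) = (30131975818099, 3956522259690)
(x_4, y_4) = (19603·30131975818099 + 58·2574·3956522259690, 19603·3956522259690 + 2574·30131975818099) = (1181354243155834177, 155119411612489896)
(x_5, y_5) = (19603·1181354243155834177 + 58·2574·155119411612489896, 19603·155119411612489896 + 2574·1181354243155834177) = (46316174427035658925363, 6081611647722756602886)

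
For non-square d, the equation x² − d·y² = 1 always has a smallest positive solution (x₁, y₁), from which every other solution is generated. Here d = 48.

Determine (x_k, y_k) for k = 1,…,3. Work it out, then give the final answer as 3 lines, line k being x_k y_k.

√48 = [6; 1,12, …], period ℓ=2 (even) → k=1
a_0=6:  p_0=6·1+0=6,  q_0=6·0+1=1
a_1=1:  p_1=1·6+1=7,  q_1=1·1+0=1
(x₁, y₁) = (7, 1);  7² − 48·1² = 1 ✓
k=2:  x_2 = 7·7+48·1·1 = 97,  y_2 = 7·1+1·7 = 14
k=3:  x_3 = 7·97+48·1·14 = 1351,  y_3 = 7·14+1·97 = 195

7 1
97 14
1351 195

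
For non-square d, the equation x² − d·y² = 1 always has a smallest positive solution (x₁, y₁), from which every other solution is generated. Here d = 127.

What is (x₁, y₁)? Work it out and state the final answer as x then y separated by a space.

4730624 419775

√127 = [11; 3,1,2,2,7,11,7,2,2,1,3,22, …], period ℓ=12 (even) → k=11
a_0=11:  p_0=11·1+0=11,  q_0=11·0+1=1
…
a_4=2:  p_4=2·124+45=293,  q_4=2·11+4=26
…
a_8=2:  p_8=2·171701+24218=367620,  q_8=2·15236+2149=32621
a_9=2:  p_9=2·367620+171701=906941,  q_9=2·32621+15236=80478
a_10=1:  p_10=1·906941+367620=1274561,  q_10=1·80478+32621=113099
a_11=3:  p_11=3·1274561+906941=4730624,  q_11=3·113099+80478=419775
→ (4730624, 419775).  Check: 4730624²=22378803429376, 127·419775²=22378803429375, difference 1.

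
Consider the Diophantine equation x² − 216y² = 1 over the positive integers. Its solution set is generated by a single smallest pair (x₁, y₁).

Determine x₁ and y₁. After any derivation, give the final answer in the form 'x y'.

d=216: √d = [14; 1,2,3,2,1,28] (ℓ=6, even), read p_5/q_5
a_0=14:  p_0=14·1+0=14,  q_0=14·0+1=1
…
a_2=2:  p_2=2·15+14=44,  q_2=2·1+1=3
a_3=3:  p_3=3·44+15=147,  q_3=3·3+1=10
a_4=2:  p_4=2·147+44=338,  q_4=2·10+3=23
a_5=1:  p_5=1·338+147=485,  q_5=1·23+10=33
fundamental: x₁=485, y₁=33  (since 235225 − 216·1089 = 1)

485 33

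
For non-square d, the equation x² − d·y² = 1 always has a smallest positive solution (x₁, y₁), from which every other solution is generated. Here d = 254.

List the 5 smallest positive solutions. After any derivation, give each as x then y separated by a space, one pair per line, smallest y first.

√254 = [15; 1,14,1,30, …], period ℓ=4 (even) → k=3
step 0: (15, 1)  from 15·(1,0) + (0,1)
step 1: (16, 1)  from 1·(15,1) + (1,0)
step 2: (239, 15)  from 14·(16,1) + (15,1)
step 3: (255, 16)  from 1·(239,15) + (16,1)
fundamental: x₁=255, y₁=16  (since 65025 − 254·256 = 1)
n=2: (255,16)∘(255,16) = (255·255+254·16·16, 255·16+16·255) = (130049,8160)
n=3: (130049,8160)∘(255,16) = (255·130049+254·16·8160, 255·8160+16·130049) = (66324735,4161584)
n=4: (66324735,4161584)∘(255,16) = (255·66324735+254·16·4161584, 255·4161584+16·66324735) = (33825484801,2122399680)
n=5: (33825484801,2122399680)∘(255,16) = (255·33825484801+254·16·2122399680, 255·2122399680+16·33825484801) = (17250930923775,1082419675216)

255 16
130049 8160
66324735 4161584
33825484801 2122399680
17250930923775 1082419675216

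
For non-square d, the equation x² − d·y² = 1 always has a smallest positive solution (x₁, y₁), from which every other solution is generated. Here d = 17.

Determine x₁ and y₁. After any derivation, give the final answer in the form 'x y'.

√17 = [4; 8, …], period ℓ=1 (odd) → k=1
step 0: (4, 1)  from 4·(1,0) + (0,1)
step 1: (33, 8)  from 8·(4,1) + (1,0)
(x₁, y₁) = (33, 8);  33² − 17·8² = 1 ✓

33 8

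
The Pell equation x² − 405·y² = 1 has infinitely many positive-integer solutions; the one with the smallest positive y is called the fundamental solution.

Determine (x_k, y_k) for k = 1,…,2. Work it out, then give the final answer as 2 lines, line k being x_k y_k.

161 8
51841 2576

√405 = [20; 8,40, …], period ℓ=2 (even) → k=1
k=0  a_k=20  p_k/q_k = 20/1
k=1  a_k=8  p_k/q_k = 161/8
fundamental: x₁=161, y₁=8  (since 25921 − 405·64 = 1)
(x_2, y_2) = (161·161 + 405·8·8, 161·8 + 8·161) = (51841, 2576)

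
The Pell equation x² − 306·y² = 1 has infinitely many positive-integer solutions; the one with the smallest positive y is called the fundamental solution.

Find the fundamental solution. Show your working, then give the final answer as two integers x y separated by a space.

[17; 2,34] for √306; ℓ=2 ⇒ convergent index 1
step 0: (17, 1)  from 17·(1,0) + (0,1)
step 1: (35, 2)  from 2·(17,1) + (1,0)
fundamental: x₁=35, y₁=2  (since 1225 − 306·4 = 1)

35 2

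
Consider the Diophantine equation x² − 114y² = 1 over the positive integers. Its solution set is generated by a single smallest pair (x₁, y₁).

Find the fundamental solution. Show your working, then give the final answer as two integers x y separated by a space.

√114 = [10; 1,2,10,2,1,20, …], period ℓ=6 (even) → k=5
step 0: (10, 1)  from 10·(1,0) + (0,1)
…
step 4: (694, 65)  from 2·(331,31) + (32,3)
step 5: (1025, 96)  from 1·(694,65) + (331,31)
→ (1025, 96).  Check: 1025²=1050625, 114·96²=1050624, difference 1.

1025 96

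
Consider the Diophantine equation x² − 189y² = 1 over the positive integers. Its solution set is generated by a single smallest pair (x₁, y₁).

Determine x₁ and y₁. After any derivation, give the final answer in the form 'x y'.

√189 → a₀=13, period (1,2,1,26); ℓ=4 even so k=3
i=0: a=13 ⇒ p=13, q=1
…
i=2: a=2 ⇒ p=41, q=3
i=3: a=1 ⇒ p=55, q=4
fundamental: x₁=55, y₁=4  (since 3025 − 189·16 = 1)

55 4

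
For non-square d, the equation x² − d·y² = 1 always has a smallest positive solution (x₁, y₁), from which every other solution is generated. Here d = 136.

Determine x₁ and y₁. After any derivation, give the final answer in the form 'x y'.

√136 → a₀=11, period (1,1,1,22); ℓ=4 even so k=3
a_0=11:  p_0=11·1+0=11,  q_0=11·0+1=1
…
a_2=1:  p_2=1·12+11=23,  q_2=1·1+1=2
a_3=1:  p_3=1·23+12=35,  q_3=1·2+1=3
fundamental: x₁=35, y₁=3  (since 1225 − 136·9 = 1)

35 3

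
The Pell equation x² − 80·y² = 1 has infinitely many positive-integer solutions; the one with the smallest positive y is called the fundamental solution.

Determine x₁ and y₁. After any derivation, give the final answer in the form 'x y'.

9 1

d=80: √d = [8; 1,16] (ℓ=2, even), read p_1/q_1
a_0=8:  p_0=8·1+0=8,  q_0=8·0+1=1
a_1=1:  p_1=1·8+1=9,  q_1=1·1+0=1
→ (9, 1).  Check: 9²=81, 80·1²=80, difference 1.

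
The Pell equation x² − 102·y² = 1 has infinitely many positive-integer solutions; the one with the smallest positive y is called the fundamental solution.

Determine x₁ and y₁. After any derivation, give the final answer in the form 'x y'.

d=102: √d = [10; 10,20] (ℓ=2, even), read p_1/q_1
a_0=10:  p_0=10·1+0=10,  q_0=10·0+1=1
a_1=10:  p_1=10·10+1=101,  q_1=10·1+0=10
→ (101, 10).  Check: 101²=10201, 102·10²=10200, difference 1.

101 10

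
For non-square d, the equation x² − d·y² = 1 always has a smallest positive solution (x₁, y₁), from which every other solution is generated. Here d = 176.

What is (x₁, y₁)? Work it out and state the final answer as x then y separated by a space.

199 15

√176 = [13; 3,1,3,26, …], period ℓ=4 (even) → k=3
i=0: a=13 ⇒ p=13, q=1
…
i=2: a=1 ⇒ p=53, q=4
i=3: a=3 ⇒ p=199, q=15
→ (199, 15).  Check: 199²=39601, 176·15²=39600, difference 1.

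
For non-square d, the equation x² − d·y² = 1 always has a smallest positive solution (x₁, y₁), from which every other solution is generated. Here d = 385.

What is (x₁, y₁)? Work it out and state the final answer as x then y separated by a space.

95831 4884

√385 = [19; 1,1,1,1,1,…,1,1,38, …], period ℓ=16 (even) → k=15
i=0: a=19 ⇒ p=19, q=1
i=1: a=1 ⇒ p=20, q=1
…
i=3: a=1 ⇒ p=59, q=3
i=4: a=1 ⇒ p=98, q=5
i=5: a=1 ⇒ p=157, q=8
…
i=7: a=1 ⇒ p=726, q=37
i=8: a=2 ⇒ p=2021, q=103
i=9: a=1 ⇒ p=2747, q=140
i=10: a=3 ⇒ p=10262, q=523
i=11: a=1 ⇒ p=13009, q=663
i=12: a=1 ⇒ p=23271, q=1186
i=13: a=1 ⇒ p=36280, q=1849
i=14: a=1 ⇒ p=59551, q=3035
i=15: a=1 ⇒ p=95831, q=4884
fundamental: x₁=95831, y₁=4884  (since 9183580561 − 385·23853456 = 1)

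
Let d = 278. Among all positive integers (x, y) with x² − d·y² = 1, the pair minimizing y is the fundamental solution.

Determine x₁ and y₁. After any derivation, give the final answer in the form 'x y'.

2501 150

√278 → a₀=16, period (1,2,16,2,1,32); ℓ=6 even so k=5
i=0: a=16 ⇒ p=16, q=1
…
i=2: a=2 ⇒ p=50, q=3
i=3: a=16 ⇒ p=817, q=49
i=4: a=2 ⇒ p=1684, q=101
i=5: a=1 ⇒ p=2501, q=150
→ (2501, 150).  Check: 2501²=6255001, 278·150²=6255000, difference 1.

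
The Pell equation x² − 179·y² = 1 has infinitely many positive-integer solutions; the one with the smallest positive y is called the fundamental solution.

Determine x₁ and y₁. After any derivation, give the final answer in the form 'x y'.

4190210 313191

√179 = [13; 2,1,1,1,3,…,1,2,26, …], period ℓ=14 (even) → k=13
i=0: a=13 ⇒ p=13, q=1
i=1: a=2 ⇒ p=27, q=2
i=2: a=1 ⇒ p=40, q=3
i=3: a=1 ⇒ p=67, q=5
i=4: a=1 ⇒ p=107, q=8
i=5: a=3 ⇒ p=388, q=29
i=6: a=5 ⇒ p=2047, q=153
i=7: a=13 ⇒ p=26999, q=2018
…
i=9: a=3 ⇒ p=438125, q=32747
i=10: a=1 ⇒ p=575167, q=42990
…
i=12: a=1 ⇒ p=1588459, q=118727
i=13: a=2 ⇒ p=4190210, q=313191
→ (4190210, 313191).  Check: 4190210²=17557859844100, 179·313191²=17557859844099, difference 1.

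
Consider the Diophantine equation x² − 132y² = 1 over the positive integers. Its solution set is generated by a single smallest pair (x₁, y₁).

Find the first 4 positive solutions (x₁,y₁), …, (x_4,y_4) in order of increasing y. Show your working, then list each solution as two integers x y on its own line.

√132 → a₀=11, period (2,22); ℓ=2 even so k=1
k=0  a_k=11  p_k/q_k = 11/1
k=1  a_k=2  p_k/q_k = 23/2
fundamental: x₁=23, y₁=2  (since 529 − 132·4 = 1)
k=2:  x_2 = 23·23+132·2·2 = 1057,  y_2 = 23·2+2·23 = 92
k=3:  x_3 = 23·1057+132·2·92 = 48599,  y_3 = 23·92+2·1057 = 4230
k=4:  x_4 = 23·48599+132·2·4230 = 2234497,  y_4 = 23·4230+2·48599 = 194488

23 2
1057 92
48599 4230
2234497 194488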